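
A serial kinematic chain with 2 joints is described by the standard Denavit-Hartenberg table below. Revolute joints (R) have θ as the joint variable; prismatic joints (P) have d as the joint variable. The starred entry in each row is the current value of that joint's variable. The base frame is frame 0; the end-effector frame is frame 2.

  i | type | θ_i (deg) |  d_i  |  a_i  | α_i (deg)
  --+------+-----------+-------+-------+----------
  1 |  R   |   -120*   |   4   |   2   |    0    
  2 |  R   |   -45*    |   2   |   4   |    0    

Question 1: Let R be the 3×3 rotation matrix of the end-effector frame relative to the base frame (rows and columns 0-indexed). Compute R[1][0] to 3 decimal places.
End-effector x-axis (col 0 of R) = (-0.9659,-0.2588,0.0000)
R[1][0] = -0.2588

-0.259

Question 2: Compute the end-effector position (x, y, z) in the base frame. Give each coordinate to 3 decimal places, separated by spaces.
-4.864 -2.767 6.000

after link 1: o_1 = (-1.0000, -1.7321, 4.0000)
after link 2: o_2 = (-4.8637, -2.7673, 6.0000)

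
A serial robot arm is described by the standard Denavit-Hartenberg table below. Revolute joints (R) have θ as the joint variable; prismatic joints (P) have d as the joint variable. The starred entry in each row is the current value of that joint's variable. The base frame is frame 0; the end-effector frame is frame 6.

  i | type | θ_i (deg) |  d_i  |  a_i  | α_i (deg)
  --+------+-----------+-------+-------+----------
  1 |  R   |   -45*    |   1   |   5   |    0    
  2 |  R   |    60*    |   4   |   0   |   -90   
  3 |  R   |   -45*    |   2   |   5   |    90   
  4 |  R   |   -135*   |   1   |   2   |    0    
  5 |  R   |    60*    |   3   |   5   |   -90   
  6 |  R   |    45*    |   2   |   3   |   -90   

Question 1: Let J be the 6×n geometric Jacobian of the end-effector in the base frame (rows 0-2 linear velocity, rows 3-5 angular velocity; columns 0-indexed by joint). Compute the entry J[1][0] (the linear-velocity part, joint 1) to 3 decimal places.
8.775

axis z_0 = ẑ; lever o_n−o_0 = (8.7746,-8.1107,11.5333)
cross product → J_v[:, 0] = (8.1107,8.7746,-0.0000)
J_ω[:, 0] = z_0
entry J[1][0] = 8.7746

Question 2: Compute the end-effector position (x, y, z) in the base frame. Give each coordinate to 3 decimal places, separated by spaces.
8.775 -8.111 11.533

after link 1: o_1 = (3.5355, -3.5355, 1.0000)
after link 2: o_2 = (3.5355, -3.5355, 5.0000)
after link 3: o_3 = (6.4330, -0.6886, 8.5355)
after link 4: o_4 = (5.1500, -2.4965, 8.2426)
after link 5: o_5 = (5.2349, -7.4737, 11.2790)
after link 6: o_6 = (8.7746, -8.1107, 11.5333)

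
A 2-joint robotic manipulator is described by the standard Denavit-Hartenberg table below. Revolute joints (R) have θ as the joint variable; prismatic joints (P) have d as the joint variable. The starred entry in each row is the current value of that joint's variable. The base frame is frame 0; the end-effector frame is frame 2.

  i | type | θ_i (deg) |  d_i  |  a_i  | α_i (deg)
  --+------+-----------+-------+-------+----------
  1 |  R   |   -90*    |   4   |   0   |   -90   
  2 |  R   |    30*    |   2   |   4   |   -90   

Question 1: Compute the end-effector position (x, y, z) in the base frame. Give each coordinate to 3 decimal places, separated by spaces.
after link 1: o_1 = (0.0000, 0.0000, 4.0000)
after link 2: o_2 = (2.0000, -3.4641, 2.0000)

2.000 -3.464 2.000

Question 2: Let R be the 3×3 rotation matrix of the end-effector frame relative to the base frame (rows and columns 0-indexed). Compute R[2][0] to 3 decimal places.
End-effector x-axis (col 0 of R) = (0.0000,-0.8660,-0.5000)
R[2][0] = -0.5000

-0.500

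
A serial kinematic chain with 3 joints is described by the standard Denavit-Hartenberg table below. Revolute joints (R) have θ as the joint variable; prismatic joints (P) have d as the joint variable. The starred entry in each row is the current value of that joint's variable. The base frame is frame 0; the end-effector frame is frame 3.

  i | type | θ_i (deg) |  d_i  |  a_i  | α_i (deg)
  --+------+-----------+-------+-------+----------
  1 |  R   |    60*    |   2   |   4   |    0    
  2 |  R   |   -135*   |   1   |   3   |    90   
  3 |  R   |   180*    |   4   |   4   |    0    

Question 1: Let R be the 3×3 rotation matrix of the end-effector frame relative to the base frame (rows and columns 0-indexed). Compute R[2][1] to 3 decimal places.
End-effector y-axis (col 1 of R) = (-0.0000,0.0000,-1.0000)
R[2][1] = -1.0000

-1.000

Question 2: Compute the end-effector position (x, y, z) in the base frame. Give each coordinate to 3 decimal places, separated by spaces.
-2.123 3.395 3.000

after link 1: o_1 = (2.0000, 3.4641, 2.0000)
after link 2: o_2 = (2.7765, 0.5663, 3.0000)
after link 3: o_3 = (-2.1225, 3.3948, 3.0000)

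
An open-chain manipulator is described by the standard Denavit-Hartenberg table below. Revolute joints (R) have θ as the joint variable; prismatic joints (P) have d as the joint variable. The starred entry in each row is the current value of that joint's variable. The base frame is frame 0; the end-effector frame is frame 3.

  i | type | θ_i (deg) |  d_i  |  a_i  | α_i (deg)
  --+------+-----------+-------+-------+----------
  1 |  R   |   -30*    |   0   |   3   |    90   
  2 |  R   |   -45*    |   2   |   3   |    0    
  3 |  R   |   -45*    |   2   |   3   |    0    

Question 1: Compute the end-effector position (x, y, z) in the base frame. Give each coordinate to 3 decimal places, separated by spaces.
after link 1: o_1 = (2.5981, -1.5000, 0.0000)
after link 2: o_2 = (3.4352, -4.2927, -2.1213)
after link 3: o_3 = (2.4352, -6.0248, -5.1213)

2.435 -6.025 -5.121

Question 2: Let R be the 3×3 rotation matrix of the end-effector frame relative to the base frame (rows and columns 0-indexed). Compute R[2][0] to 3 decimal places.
-1.000

End-effector x-axis (col 0 of R) = (0.0000,-0.0000,-1.0000)
R[2][0] = -1.0000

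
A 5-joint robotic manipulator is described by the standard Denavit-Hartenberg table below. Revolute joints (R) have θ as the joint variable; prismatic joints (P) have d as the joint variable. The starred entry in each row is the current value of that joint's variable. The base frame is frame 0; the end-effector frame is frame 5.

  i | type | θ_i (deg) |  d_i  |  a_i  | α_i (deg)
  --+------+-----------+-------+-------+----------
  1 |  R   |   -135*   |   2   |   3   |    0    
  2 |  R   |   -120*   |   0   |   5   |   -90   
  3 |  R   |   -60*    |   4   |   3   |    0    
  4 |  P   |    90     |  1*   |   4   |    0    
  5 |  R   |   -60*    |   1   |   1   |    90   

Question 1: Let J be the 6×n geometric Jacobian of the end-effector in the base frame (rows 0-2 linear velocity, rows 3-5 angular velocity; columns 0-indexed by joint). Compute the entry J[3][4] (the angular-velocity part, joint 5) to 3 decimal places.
axis z_4 = (-0.9659,-0.2588,0.0000); lever o_n−o_4 = (-1.1901,0.5777,0.5000)
cross product → J_v[:, 4] = (-0.1294,0.4830,-0.8660)
J_ω[:, 4] = z_4
entry J[3][4] = -0.9659

-0.966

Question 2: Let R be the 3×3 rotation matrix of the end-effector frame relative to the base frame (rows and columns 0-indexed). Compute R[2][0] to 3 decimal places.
0.500

End-effector x-axis (col 0 of R) = (-0.2241,0.8365,0.5000)
R[2][0] = 0.5000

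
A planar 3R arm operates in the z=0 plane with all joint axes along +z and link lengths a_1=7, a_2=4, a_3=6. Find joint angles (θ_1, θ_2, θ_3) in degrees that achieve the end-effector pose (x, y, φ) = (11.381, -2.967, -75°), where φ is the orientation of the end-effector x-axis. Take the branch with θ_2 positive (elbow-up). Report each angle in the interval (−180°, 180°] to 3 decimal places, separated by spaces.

-0.002 45.009 -120.007

wrist centre = target − a_3·(cos φ, sin φ) = (9.8281, 2.8286)
cos θ_2 = (104.5920−7²−4²)/(2·7·4) = 0.7070; θ_2 = 45.0087° (elbow-up)
β = atan2(2.8286,9.8281) = 16.0560°; ψ = atan2(2.8289,9.8280) = 16.0577°
θ_1 = β − ψ = -0.0017°
θ_3 = φ − θ_1 − θ_2 = -120.0069° (wrapped to (-180°,180°])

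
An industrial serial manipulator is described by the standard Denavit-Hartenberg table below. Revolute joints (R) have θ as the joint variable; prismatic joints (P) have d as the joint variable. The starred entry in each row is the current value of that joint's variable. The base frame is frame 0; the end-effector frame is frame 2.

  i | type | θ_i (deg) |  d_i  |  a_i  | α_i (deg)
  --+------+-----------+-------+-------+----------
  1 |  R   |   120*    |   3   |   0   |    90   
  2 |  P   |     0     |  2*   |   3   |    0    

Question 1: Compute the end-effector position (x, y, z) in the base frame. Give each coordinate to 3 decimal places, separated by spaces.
0.232 3.598 3.000

after link 1: o_1 = (0.0000, 0.0000, 3.0000)
after link 2: o_2 = (0.2321, 3.5981, 3.0000)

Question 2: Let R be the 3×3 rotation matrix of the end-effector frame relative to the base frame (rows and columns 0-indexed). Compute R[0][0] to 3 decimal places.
-0.500

End-effector x-axis (col 0 of R) = (-0.5000,0.8660,0.0000)
R[0][0] = -0.5000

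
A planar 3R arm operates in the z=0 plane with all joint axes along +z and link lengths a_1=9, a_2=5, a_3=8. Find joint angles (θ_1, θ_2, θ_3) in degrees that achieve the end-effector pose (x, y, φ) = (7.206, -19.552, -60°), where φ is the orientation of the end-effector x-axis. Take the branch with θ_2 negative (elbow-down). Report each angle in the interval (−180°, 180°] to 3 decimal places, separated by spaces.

wrist centre = target − a_3·(cos φ, sin φ) = (3.2060, -12.6238)
cos θ_2 = (169.6387−9²−5²)/(2·9·5) = 0.7071; θ_2 = -45.0008° (elbow-down)
β = atan2(-12.6238,3.2060) = -75.7502°; ψ = atan2(-3.5356,12.5355) = -15.7509°
θ_1 = β − ψ = -59.9992°
θ_3 = φ − θ_1 − θ_2 = 45.0001° (wrapped to (-180°,180°])

-59.999 -45.001 45.000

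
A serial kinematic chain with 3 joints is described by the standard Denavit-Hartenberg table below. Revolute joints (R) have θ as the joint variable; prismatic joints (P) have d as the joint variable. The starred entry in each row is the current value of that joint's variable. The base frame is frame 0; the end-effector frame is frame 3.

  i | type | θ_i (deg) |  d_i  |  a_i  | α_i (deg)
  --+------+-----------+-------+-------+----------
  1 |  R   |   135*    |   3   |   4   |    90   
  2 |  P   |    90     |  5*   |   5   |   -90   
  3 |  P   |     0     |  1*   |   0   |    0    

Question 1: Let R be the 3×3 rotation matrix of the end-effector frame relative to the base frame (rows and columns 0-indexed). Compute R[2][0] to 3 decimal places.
1.000

End-effector x-axis (col 0 of R) = (-0.0000,0.0000,1.0000)
R[2][0] = 1.0000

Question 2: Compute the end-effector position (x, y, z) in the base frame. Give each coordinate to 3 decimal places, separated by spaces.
after link 1: o_1 = (-2.8284, 2.8284, 3.0000)
after link 2: o_2 = (0.7071, 6.3640, 8.0000)
after link 3: o_3 = (1.4142, 5.6569, 8.0000)

1.414 5.657 8.000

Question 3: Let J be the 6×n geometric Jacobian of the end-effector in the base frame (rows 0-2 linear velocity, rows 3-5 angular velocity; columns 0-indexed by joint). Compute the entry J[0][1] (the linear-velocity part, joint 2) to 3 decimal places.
0.707

prismatic axis z_1 = (0.7071,0.7071,0.0000)
J_v[:, 1] = z_1; J_ω[:, 1] = (0,0,0)
entry J[0][1] = 0.7071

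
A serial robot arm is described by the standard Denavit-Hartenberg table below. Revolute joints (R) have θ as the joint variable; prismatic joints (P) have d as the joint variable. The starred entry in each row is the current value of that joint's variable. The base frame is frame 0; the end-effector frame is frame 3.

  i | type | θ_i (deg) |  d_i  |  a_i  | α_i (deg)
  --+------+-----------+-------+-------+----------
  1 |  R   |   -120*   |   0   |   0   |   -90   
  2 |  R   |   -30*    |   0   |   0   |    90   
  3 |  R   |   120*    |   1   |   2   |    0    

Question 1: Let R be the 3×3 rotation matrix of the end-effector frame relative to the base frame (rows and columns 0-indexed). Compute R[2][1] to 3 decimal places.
End-effector y-axis (col 1 of R) = (-0.0580,0.8995,-0.4330)
R[2][1] = -0.4330

-0.433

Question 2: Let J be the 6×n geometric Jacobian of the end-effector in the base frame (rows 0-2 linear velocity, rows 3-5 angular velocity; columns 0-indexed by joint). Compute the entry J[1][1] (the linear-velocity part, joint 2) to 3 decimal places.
-0.317

axis z_1 = (0.8660,-0.5000,0.0000); lever o_n−o_1 = (2.1830,0.3170,0.3660)
cross product → J_v[:, 1] = (-0.1830,-0.3170,1.3660)
J_ω[:, 1] = z_1
entry J[1][1] = -0.3170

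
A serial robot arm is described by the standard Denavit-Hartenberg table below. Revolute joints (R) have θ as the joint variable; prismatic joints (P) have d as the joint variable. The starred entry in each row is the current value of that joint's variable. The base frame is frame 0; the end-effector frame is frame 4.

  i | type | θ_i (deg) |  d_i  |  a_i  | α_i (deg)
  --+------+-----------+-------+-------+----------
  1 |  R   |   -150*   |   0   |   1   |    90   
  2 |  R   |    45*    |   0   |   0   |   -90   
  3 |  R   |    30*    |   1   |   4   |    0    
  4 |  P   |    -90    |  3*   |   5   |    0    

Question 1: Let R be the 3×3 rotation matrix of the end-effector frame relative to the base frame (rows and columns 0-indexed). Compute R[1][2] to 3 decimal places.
End-effector z-axis (col 2 of R) = (0.6124,0.3536,0.7071)
R[1][2] = 0.3536

0.354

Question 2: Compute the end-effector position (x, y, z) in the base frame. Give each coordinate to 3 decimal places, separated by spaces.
-3.234 0.824 7.046

after link 1: o_1 = (-0.8660, -0.5000, 0.0000)
after link 2: o_2 = (-0.8660, -0.5000, 0.0000)
after link 3: o_3 = (-1.3750, -3.1032, 3.1566)
after link 4: o_4 = (-3.2339, 0.8235, 7.0457)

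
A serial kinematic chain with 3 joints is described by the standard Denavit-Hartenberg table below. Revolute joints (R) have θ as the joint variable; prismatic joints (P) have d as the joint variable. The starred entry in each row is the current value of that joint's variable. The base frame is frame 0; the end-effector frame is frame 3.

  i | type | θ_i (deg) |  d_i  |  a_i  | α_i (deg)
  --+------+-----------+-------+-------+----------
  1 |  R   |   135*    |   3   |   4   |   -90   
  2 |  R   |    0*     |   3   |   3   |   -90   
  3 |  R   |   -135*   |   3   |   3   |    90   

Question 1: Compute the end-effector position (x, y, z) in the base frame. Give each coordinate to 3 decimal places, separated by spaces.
after link 1: o_1 = (-2.8284, 2.8284, 3.0000)
after link 2: o_2 = (-7.0711, 2.8284, 3.0000)
after link 3: o_3 = (-7.0711, -0.1716, 0.0000)

-7.071 -0.172 0.000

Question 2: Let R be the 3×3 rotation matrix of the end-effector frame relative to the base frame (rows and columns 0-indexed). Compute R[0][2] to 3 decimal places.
End-effector z-axis (col 2 of R) = (1.0000,-0.0000,-0.0000)
R[0][2] = 1.0000

1.000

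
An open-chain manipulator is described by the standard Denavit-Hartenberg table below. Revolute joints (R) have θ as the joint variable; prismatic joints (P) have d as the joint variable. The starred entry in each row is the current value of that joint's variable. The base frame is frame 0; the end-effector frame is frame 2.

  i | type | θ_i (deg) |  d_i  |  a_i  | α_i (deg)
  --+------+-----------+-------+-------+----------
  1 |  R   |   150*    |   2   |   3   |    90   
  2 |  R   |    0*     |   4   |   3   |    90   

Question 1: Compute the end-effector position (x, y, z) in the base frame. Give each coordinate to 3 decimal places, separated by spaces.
after link 1: o_1 = (-2.5981, 1.5000, 2.0000)
after link 2: o_2 = (-3.1962, 6.4641, 2.0000)

-3.196 6.464 2.000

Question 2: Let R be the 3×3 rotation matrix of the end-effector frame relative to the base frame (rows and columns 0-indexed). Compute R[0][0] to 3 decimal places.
End-effector x-axis (col 0 of R) = (-0.8660,0.5000,0.0000)
R[0][0] = -0.8660

-0.866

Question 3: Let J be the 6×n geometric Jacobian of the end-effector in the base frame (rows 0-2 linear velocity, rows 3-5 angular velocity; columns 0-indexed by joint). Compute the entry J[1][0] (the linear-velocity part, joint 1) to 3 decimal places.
axis z_0 = ẑ; lever o_n−o_0 = (-3.1962,6.4641,2.0000)
cross product → J_v[:, 0] = (-6.4641,-3.1962,0.0000)
J_ω[:, 0] = z_0
entry J[1][0] = -3.1962

-3.196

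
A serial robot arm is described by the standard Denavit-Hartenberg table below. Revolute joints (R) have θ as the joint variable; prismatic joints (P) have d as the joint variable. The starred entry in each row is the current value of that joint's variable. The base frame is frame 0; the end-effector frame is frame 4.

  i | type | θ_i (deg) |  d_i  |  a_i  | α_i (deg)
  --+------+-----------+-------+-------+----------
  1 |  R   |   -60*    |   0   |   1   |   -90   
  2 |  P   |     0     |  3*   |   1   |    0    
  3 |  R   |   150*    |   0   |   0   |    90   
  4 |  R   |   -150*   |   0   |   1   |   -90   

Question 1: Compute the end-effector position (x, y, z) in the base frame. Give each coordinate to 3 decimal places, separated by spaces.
3.540 -1.132 0.433

after link 1: o_1 = (0.5000, -0.8660, 0.0000)
after link 2: o_2 = (3.5981, -0.2321, 0.0000)
after link 3: o_3 = (3.5981, -0.2321, 0.0000)
after link 4: o_4 = (3.5401, -1.1316, 0.4330)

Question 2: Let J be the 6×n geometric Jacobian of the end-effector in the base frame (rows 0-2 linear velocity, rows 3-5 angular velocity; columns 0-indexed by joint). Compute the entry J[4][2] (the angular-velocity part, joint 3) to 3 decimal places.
0.500

axis z_2 = (0.8660,0.5000,0.0000); lever o_n−o_2 = (-0.0580,-0.8995,0.4330)
cross product → J_v[:, 2] = (0.2165,-0.3750,-0.7500)
J_ω[:, 2] = z_2
entry J[4][2] = 0.5000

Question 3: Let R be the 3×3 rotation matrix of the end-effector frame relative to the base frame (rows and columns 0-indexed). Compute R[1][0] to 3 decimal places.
-0.900

End-effector x-axis (col 0 of R) = (-0.0580,-0.8995,0.4330)
R[1][0] = -0.8995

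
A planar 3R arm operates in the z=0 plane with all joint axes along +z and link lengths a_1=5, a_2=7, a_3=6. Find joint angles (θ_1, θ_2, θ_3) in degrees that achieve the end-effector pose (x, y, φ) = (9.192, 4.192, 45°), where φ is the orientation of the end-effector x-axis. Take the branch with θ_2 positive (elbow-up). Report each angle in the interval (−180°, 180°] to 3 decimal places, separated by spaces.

wrist centre = target − a_3·(cos φ, sin φ) = (4.9494, -0.0506)
cos θ_2 = (24.4987−5²−7²)/(2·5·7) = -0.7072; θ_2 = 135.0044° (elbow-up)
β = atan2(-0.0506,4.9494) = -0.5862°; ψ = atan2(4.9494,0.0499) = 89.4227°
θ_1 = β − ψ = -90.0089°
θ_3 = φ − θ_1 − θ_2 = 0.0045° (wrapped to (-180°,180°])

-90.009 135.004 0.004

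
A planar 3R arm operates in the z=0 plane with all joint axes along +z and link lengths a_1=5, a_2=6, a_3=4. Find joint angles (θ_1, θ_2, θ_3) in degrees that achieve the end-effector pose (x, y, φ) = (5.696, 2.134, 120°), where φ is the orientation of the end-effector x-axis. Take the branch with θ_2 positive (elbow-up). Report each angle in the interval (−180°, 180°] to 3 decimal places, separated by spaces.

-60.001 90.002 89.999

wrist centre = target − a_3·(cos φ, sin φ) = (7.6960, -1.3301)
cos θ_2 = (60.9976−5²−6²)/(2·5·6) = -0.0000; θ_2 = 90.0023° (elbow-up)
β = atan2(-1.3301,7.6960) = -9.8056°; ψ = atan2(6.0000,4.9998) = 50.1958°
θ_1 = β − ψ = -60.0014°
θ_3 = φ − θ_1 − θ_2 = 89.9991° (wrapped to (-180°,180°])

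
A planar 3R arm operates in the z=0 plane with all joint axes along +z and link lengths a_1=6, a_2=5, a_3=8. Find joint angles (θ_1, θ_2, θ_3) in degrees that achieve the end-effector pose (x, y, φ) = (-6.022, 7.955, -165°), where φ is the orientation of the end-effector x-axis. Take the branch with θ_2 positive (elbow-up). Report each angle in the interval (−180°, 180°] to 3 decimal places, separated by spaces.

59.999 45.009 89.993

wrist centre = target − a_3·(cos φ, sin φ) = (1.7054, 10.0256)
cos θ_2 = (103.4201−6²−5²)/(2·6·5) = 0.7070; θ_2 = 45.0085° (elbow-up)
β = atan2(10.0256,1.7054) = 80.3461°; ψ = atan2(3.5361,9.5350) = 20.3473°
θ_1 = β − ψ = 59.9988°
θ_3 = φ − θ_1 − θ_2 = 89.9927° (wrapped to (-180°,180°])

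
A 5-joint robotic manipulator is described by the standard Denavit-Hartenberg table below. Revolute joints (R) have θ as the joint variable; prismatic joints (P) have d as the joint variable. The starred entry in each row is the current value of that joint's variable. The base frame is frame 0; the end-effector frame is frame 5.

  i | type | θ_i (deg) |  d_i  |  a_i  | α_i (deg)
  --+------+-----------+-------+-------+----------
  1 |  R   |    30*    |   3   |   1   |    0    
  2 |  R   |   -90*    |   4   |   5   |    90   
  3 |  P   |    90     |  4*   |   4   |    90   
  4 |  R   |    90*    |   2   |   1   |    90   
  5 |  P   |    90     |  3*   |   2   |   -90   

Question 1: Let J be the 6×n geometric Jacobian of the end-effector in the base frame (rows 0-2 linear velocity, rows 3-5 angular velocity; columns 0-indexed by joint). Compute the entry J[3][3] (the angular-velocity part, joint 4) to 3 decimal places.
axis z_3 = (0.5000,-0.8660,-0.0000); lever o_n−o_3 = (1.1340,-3.9641,3.0000)
cross product → J_v[:, 3] = (-2.5981,-1.5000,-1.0000)
J_ω[:, 3] = z_3
entry J[3][3] = 0.5000

0.500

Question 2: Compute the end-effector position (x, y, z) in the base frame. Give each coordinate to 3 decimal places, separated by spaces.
after link 1: o_1 = (0.8660, 0.5000, 3.0000)
after link 2: o_2 = (3.3660, -3.8301, 7.0000)
after link 3: o_3 = (-0.0981, -5.8301, 11.0000)
after link 4: o_4 = (0.0359, -8.0622, 11.0000)
after link 5: o_5 = (1.0359, -9.7942, 14.0000)

1.036 -9.794 14.000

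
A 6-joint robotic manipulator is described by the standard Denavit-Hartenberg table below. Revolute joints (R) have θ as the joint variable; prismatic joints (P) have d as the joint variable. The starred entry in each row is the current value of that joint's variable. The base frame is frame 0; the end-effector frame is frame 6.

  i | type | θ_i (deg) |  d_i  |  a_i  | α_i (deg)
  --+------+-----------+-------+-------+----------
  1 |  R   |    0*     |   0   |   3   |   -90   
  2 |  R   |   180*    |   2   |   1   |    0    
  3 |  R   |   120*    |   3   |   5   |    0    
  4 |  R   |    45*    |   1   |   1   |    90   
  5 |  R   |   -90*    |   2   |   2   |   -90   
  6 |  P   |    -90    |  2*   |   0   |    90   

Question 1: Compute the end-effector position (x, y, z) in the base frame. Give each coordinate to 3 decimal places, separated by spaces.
6.880 4.000 7.038

after link 1: o_1 = (3.0000, 0.0000, 0.0000)
after link 2: o_2 = (2.0000, 2.0000, 0.0000)
after link 3: o_3 = (4.5000, 5.0000, 4.3301)
after link 4: o_4 = (5.4659, 6.0000, 4.5889)
after link 5: o_5 = (4.9483, 4.0000, 6.5208)
after link 6: o_6 = (6.8801, 4.0000, 7.0384)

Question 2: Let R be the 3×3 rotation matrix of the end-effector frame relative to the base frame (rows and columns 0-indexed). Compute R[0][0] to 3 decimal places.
-0.259

End-effector x-axis (col 0 of R) = (-0.2588,-0.0000,0.9659)
R[0][0] = -0.2588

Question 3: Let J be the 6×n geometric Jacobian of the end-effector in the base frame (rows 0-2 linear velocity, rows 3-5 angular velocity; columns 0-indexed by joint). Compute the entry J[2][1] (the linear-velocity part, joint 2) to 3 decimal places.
-3.880

axis z_1 = (0.0000,1.0000,0.0000); lever o_n−o_1 = (3.8801,4.0000,7.0384)
cross product → J_v[:, 1] = (7.0384,0.0000,-3.8801)
J_ω[:, 1] = z_1
entry J[2][1] = -3.8801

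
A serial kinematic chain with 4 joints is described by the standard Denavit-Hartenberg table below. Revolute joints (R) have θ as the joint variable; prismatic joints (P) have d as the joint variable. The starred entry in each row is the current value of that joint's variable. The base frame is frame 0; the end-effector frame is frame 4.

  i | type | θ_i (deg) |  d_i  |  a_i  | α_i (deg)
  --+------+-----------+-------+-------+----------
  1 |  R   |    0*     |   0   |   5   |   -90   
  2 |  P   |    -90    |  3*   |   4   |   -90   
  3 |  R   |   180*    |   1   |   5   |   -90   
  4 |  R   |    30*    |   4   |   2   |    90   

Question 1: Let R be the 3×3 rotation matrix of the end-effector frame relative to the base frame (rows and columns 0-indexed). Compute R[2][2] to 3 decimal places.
End-effector z-axis (col 2 of R) = (0.8660,0.0000,-0.5000)
R[2][2] = -0.5000

-0.500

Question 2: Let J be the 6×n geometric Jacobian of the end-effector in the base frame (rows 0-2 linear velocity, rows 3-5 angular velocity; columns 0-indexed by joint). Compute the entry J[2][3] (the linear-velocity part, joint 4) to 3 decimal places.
axis z_3 = (-0.0000,1.0000,-0.0000); lever o_n−o_3 = (-1.0000,4.0000,-1.7321)
cross product → J_v[:, 3] = (-1.7321,0.0000,1.0000)
J_ω[:, 3] = z_3
entry J[2][3] = 1.0000

1.000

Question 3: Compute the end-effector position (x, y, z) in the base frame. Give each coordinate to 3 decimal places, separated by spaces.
after link 1: o_1 = (5.0000, 0.0000, 0.0000)
after link 2: o_2 = (5.0000, 3.0000, 4.0000)
after link 3: o_3 = (6.0000, 3.0000, -1.0000)
after link 4: o_4 = (5.0000, 7.0000, -2.7321)

5.000 7.000 -2.732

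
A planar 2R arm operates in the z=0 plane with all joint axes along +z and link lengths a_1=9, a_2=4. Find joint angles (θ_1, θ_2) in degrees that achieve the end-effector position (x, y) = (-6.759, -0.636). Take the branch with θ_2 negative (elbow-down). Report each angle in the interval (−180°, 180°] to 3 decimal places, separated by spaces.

cos θ_2 = (46.0886−9²−4²)/(2·9·4) = -0.7071; θ_2 = -134.9997° (elbow-down)
β = atan2(-0.6360,-6.7590) = -174.6245°; ψ = atan2(-2.8284,6.1716) = -24.6220°
θ_1 = β − ψ = -150.0025°

-150.002 -135.000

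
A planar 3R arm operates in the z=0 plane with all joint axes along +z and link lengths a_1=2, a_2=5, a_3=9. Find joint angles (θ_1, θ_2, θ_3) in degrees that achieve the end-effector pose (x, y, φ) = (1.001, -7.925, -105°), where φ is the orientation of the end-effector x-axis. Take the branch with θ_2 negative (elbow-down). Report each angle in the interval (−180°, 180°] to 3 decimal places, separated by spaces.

145.959 -149.987 -100.972

wrist centre = target − a_3·(cos φ, sin φ) = (3.3304, 0.7683)
cos θ_2 = (11.6817−2²−5²)/(2·2·5) = -0.8659; θ_2 = -149.9873° (elbow-down)
β = atan2(0.7683,3.3304) = 12.9911°; ψ = atan2(-2.5010,-2.3296) = -132.9680°
θ_1 = β − ψ = 145.9591°
θ_3 = φ − θ_1 − θ_2 = -100.9718° (wrapped to (-180°,180°])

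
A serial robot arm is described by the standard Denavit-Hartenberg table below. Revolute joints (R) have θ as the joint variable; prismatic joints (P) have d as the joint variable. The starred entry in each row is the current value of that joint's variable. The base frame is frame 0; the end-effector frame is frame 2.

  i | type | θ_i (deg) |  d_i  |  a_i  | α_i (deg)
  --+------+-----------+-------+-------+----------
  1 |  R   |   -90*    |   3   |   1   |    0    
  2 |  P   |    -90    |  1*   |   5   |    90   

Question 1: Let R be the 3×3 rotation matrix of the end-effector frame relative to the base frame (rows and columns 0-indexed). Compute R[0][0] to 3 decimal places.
-1.000

End-effector x-axis (col 0 of R) = (-1.0000,-0.0000,0.0000)
R[0][0] = -1.0000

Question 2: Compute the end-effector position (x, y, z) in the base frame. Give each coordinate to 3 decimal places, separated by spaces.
after link 1: o_1 = (0.0000, -1.0000, 3.0000)
after link 2: o_2 = (-5.0000, -1.0000, 4.0000)

-5.000 -1.000 4.000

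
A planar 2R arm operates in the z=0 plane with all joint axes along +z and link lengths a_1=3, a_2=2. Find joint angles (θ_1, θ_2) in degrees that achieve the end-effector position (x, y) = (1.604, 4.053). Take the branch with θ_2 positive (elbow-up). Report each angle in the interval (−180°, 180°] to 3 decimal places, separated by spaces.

44.995 60.002

cos θ_2 = (18.9996−3²−2²)/(2·3·2) = 0.5000; θ_2 = 60.0021° (elbow-up)
β = atan2(4.0530,1.6040) = 68.4085°; ψ = atan2(1.7321,3.9999) = 23.4140°
θ_1 = β − ψ = 44.9945°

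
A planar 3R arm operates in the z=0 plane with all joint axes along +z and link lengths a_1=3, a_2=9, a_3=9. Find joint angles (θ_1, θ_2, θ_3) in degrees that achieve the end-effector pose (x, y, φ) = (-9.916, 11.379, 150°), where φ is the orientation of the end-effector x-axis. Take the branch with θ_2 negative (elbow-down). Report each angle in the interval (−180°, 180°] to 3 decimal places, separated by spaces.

wrist centre = target − a_3·(cos φ, sin φ) = (-2.1218, 6.8790)
cos θ_2 = (51.8226−3²−9²)/(2·3·9) = -0.7070; θ_2 = -134.9905° (elbow-down)
β = atan2(6.8790,-2.1218) = 107.1420°; ψ = atan2(-6.3650,-3.3629) = -117.8494°
θ_1 = β − ψ = 224.9913°
θ_3 = φ − θ_1 − θ_2 = 59.9992° (wrapped to (-180°,180°])

-135.009 -134.991 59.999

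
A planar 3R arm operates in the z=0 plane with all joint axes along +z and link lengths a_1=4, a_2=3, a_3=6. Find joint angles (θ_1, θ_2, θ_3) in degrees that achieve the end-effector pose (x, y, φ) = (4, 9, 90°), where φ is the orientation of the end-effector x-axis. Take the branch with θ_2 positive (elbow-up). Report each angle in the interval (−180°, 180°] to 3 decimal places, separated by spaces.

0.000 90.000 0.000

wrist centre = target − a_3·(cos φ, sin φ) = (4.0000, 3.0000)
cos θ_2 = (25.0000−4²−3²)/(2·4·3) = -0.0000; θ_2 = 90.0000° (elbow-up)
β = atan2(3.0000,4.0000) = 36.8699°; ψ = atan2(3.0000,4.0000) = 36.8699°
θ_1 = β − ψ = 0.0000°
θ_3 = φ − θ_1 − θ_2 = 0.0000° (wrapped to (-180°,180°])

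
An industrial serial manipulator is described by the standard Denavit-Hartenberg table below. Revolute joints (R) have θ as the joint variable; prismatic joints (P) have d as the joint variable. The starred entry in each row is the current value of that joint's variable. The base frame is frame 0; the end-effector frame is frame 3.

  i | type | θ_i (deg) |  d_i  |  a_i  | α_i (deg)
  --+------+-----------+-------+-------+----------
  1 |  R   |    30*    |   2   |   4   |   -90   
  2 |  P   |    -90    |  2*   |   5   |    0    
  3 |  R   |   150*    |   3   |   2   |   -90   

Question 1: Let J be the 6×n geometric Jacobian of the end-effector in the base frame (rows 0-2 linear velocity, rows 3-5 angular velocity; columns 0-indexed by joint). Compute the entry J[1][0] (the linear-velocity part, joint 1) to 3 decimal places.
1.830

axis z_0 = ẑ; lever o_n−o_0 = (1.8301,6.8301,5.2679)
cross product → J_v[:, 0] = (-6.8301,1.8301,0.0000)
J_ω[:, 0] = z_0
entry J[1][0] = 1.8301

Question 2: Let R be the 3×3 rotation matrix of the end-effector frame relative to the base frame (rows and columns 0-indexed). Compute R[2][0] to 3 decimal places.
End-effector x-axis (col 0 of R) = (0.4330,0.2500,-0.8660)
R[2][0] = -0.8660

-0.866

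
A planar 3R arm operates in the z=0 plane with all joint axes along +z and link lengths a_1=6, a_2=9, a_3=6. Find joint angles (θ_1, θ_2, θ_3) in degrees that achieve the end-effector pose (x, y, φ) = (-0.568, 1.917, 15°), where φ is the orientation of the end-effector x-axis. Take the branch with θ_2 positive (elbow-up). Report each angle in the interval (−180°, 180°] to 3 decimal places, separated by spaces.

wrist centre = target − a_3·(cos φ, sin φ) = (-6.3636, 0.3641)
cos θ_2 = (40.6274−6²−9²)/(2·6·9) = -0.7072; θ_2 = 135.0038° (elbow-up)
β = atan2(0.3641,-6.3636) = 176.7254°; ψ = atan2(6.3635,-0.3644) = 93.2772°
θ_1 = β − ψ = 83.4482°
θ_3 = φ − θ_1 − θ_2 = 156.5480° (wrapped to (-180°,180°])

83.448 135.004 156.548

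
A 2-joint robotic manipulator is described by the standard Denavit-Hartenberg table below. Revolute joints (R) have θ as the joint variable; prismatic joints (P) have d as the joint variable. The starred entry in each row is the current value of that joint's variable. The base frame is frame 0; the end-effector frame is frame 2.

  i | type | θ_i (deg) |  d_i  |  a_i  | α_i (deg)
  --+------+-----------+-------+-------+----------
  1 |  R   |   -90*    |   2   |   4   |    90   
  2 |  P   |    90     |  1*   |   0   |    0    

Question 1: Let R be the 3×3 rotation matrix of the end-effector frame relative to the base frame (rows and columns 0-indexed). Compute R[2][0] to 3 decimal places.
End-effector x-axis (col 0 of R) = (0.0000,-0.0000,1.0000)
R[2][0] = 1.0000

1.000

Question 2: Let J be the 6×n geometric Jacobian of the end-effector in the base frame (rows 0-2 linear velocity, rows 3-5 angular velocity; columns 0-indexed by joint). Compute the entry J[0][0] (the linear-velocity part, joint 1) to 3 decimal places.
4.000

axis z_0 = ẑ; lever o_n−o_0 = (-1.0000,-4.0000,2.0000)
cross product → J_v[:, 0] = (4.0000,-1.0000,0.0000)
J_ω[:, 0] = z_0
entry J[0][0] = 4.0000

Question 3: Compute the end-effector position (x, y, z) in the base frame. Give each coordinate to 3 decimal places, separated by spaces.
after link 1: o_1 = (0.0000, -4.0000, 2.0000)
after link 2: o_2 = (-1.0000, -4.0000, 2.0000)

-1.000 -4.000 2.000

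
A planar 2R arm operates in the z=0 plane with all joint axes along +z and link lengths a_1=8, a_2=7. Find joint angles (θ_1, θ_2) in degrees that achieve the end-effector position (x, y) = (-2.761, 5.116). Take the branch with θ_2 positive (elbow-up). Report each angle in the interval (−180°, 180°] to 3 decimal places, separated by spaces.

59.997 135.005

cos θ_2 = (33.7966−8²−7²)/(2·8·7) = -0.7072; θ_2 = 135.0054° (elbow-up)
β = atan2(5.1160,-2.7610) = 118.3548°; ψ = atan2(4.9493,3.0498) = 58.3583°
θ_1 = β − ψ = 59.9965°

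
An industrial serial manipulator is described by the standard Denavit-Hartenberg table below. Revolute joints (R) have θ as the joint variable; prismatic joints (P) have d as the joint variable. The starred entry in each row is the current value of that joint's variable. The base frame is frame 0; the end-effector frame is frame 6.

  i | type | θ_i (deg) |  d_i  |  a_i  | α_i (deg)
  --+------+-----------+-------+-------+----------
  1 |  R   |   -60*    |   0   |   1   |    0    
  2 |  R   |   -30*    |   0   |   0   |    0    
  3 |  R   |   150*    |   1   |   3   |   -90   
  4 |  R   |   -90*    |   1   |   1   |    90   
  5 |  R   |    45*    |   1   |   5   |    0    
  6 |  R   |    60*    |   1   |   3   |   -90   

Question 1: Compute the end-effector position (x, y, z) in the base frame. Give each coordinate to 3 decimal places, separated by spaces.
-5.437 3.717 4.759

after link 1: o_1 = (0.5000, -0.8660, 0.0000)
after link 2: o_2 = (0.5000, -0.8660, 0.0000)
after link 3: o_3 = (2.0000, 1.7321, 1.0000)
after link 4: o_4 = (1.1340, 2.2321, 2.0000)
after link 5: o_5 = (-2.4279, 3.1338, 5.5355)
after link 6: o_6 = (-5.4374, 3.7167, 4.7591)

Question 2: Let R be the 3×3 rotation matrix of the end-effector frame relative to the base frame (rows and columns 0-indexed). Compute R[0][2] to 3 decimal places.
0.224

End-effector z-axis (col 2 of R) = (0.2241,-0.1294,-0.9659)
R[0][2] = 0.2241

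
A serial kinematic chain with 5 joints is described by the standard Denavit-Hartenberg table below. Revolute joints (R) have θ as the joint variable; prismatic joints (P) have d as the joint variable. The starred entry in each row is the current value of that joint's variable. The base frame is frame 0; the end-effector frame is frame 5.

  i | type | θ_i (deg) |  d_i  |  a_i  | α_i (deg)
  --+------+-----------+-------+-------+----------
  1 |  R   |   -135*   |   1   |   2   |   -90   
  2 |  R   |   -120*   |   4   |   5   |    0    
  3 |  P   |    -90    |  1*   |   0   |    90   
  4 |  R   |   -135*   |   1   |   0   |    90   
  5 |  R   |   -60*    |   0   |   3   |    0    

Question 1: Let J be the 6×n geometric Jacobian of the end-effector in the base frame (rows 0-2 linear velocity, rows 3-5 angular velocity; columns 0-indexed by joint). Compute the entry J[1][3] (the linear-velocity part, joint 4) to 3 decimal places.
1.400

axis z_3 = (-0.3536,-0.3536,-0.8660); lever o_n−o_3 = (-0.8345,0.6655,1.9143)
cross product → J_v[:, 3] = (-0.1005,1.3995,-0.5303)
J_ω[:, 3] = z_3
entry J[1][3] = 1.3995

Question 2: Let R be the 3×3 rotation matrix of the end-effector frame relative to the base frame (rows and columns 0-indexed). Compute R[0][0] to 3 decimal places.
End-effector x-axis (col 0 of R) = (-0.1603,0.3397,0.9268)
R[0][0] = -0.1603

-0.160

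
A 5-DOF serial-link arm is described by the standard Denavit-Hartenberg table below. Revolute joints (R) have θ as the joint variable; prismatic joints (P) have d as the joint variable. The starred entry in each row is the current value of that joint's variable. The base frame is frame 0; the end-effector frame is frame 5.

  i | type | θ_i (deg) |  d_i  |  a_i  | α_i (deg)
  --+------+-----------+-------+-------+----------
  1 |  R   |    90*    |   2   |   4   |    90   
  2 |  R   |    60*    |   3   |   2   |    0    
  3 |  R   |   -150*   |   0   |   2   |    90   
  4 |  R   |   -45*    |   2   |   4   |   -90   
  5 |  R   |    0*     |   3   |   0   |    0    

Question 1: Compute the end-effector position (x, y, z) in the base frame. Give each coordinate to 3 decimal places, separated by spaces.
after link 1: o_1 = (0.0000, 4.0000, 2.0000)
after link 2: o_2 = (3.0000, 5.0000, 3.7321)
after link 3: o_3 = (3.0000, 5.0000, 1.7321)
after link 4: o_4 = (0.1716, 3.0000, -1.0964)
after link 5: o_5 = (2.2929, 3.0000, -3.2177)

2.293 3.000 -3.218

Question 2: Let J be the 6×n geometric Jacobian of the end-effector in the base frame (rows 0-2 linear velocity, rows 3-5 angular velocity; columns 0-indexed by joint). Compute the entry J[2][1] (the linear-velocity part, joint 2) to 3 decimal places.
axis z_1 = (1.0000,-0.0000,0.0000); lever o_n−o_1 = (2.2929,-1.0000,-5.2177)
cross product → J_v[:, 1] = (0.0000,5.2177,-1.0000)
J_ω[:, 1] = z_1
entry J[2][1] = -1.0000

-1.000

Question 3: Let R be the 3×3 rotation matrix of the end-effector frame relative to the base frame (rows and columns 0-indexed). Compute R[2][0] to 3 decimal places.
End-effector x-axis (col 0 of R) = (-0.7071,-0.0000,-0.7071)
R[2][0] = -0.7071

-0.707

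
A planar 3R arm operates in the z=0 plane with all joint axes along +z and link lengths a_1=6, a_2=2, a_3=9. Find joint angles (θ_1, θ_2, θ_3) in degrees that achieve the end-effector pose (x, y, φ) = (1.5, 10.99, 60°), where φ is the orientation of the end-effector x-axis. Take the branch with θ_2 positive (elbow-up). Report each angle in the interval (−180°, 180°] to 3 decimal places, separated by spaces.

wrist centre = target − a_3·(cos φ, sin φ) = (-3.0000, 3.1958)
cos θ_2 = (19.2130−6²−2²)/(2·6·2) = -0.8661; θ_2 = 150.0116° (elbow-up)
β = atan2(3.1958,-3.0000) = 133.1902°; ψ = atan2(0.9996,4.2677) = 13.1829°
θ_1 = β − ψ = 120.0073°
θ_3 = φ − θ_1 − θ_2 = 149.9811° (wrapped to (-180°,180°])

120.007 150.012 149.981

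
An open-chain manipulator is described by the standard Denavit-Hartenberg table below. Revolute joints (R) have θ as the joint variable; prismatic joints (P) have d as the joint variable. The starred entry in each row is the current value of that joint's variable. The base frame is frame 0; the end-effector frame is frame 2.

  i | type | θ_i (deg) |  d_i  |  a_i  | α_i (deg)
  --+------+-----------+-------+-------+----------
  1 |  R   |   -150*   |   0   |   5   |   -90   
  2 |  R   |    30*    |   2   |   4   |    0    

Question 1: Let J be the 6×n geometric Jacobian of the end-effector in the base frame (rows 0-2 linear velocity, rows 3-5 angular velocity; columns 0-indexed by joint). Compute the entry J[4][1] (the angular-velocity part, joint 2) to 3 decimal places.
-0.866

axis z_1 = (0.5000,-0.8660,0.0000); lever o_n−o_1 = (-2.0000,-3.4641,-2.0000)
cross product → J_v[:, 1] = (1.7321,1.0000,-3.4641)
J_ω[:, 1] = z_1
entry J[4][1] = -0.8660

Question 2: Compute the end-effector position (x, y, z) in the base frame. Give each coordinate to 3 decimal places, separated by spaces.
after link 1: o_1 = (-4.3301, -2.5000, 0.0000)
after link 2: o_2 = (-6.3301, -5.9641, -2.0000)

-6.330 -5.964 -2.000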